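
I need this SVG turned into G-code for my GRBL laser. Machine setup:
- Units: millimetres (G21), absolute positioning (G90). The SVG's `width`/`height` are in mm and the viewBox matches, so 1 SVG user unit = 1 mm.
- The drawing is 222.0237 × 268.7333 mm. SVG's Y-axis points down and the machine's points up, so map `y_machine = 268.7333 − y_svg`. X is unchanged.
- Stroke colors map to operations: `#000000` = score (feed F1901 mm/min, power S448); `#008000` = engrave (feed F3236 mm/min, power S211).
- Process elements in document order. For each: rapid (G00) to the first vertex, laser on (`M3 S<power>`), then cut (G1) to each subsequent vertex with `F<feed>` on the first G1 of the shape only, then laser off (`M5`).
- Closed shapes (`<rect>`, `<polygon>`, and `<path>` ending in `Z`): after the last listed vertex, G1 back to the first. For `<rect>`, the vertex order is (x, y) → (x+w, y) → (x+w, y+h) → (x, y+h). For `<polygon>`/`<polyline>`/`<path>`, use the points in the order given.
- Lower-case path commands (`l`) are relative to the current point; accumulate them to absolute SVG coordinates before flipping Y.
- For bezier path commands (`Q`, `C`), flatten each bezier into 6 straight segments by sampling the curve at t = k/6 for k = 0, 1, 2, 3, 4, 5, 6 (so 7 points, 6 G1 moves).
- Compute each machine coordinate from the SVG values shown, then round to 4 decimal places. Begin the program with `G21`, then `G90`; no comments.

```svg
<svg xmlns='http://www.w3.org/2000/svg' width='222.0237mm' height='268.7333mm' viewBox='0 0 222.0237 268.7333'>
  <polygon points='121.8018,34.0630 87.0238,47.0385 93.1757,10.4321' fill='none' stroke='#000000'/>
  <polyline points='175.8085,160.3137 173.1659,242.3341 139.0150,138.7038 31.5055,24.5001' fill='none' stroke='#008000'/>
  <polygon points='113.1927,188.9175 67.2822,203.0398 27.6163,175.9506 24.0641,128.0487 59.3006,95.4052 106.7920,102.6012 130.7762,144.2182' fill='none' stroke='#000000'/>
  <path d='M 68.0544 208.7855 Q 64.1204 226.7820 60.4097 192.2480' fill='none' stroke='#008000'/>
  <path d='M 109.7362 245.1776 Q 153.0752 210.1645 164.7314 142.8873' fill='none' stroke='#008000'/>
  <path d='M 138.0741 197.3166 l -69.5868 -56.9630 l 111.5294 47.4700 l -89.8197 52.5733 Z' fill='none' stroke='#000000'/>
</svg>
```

Since the viewBox matches the mm dimensions, user units are millimetres directly. The only transform is the Y-flip y_m = 268.7333 − y_svg.

Shape 1 is a regular polygon drawn with `<polygon>`. Its stroke #000000 means score at S448, F1901. After flipping Y the toolpath is (121.8018,234.6703) → (87.0238,221.6948) → (93.1757,258.3012) → (121.8018,234.6703), returning to the start.

Shape 2 is a open polyline drawn with `<polyline>`. Its stroke #008000 means engrave at S211, F3236. After flipping Y the toolpath is (175.8085,108.4196) → (173.1659,26.3992) → (139.0150,130.0295) → (31.5055,244.2332).

Shape 3 is a regular polygon drawn with `<polygon>`. Its stroke #000000 means score at S448, F1901. After flipping Y the toolpath is (113.1927,79.8158) → (67.2822,65.6935) → (27.6163,92.7827) → (24.0641,140.6846) → (59.3006,173.3281) → (106.7920,166.1321) → (130.7762,124.5151) → (113.1927,79.8158), returning to the start.

Shape 4 is a quadratic bezier drawn with `<path>`. Its stroke #008000 means engrave at S211, F3236. After flipping Y the toolpath is (68.0544,59.9478) → (66.7493,55.4081) → (65.4565,53.7869) → (64.1762,55.0839) → (62.9083,59.2994) → (61.6528,66.4331) → (60.4097,76.4853).

Shape 5 is a quadratic bezier drawn with `<path>`. Its stroke #008000 means engrave at S211, F3236. After flipping Y the toolpath is (109.7362,23.5557) → (123.3025,36.1230) → (135.1086,50.4827) → (145.1545,66.6348) → (153.4403,84.5794) → (159.9659,104.3165) → (164.7314,125.8460).

Shape 6 is a closed polygon drawn with `<path>`. Its stroke #000000 means score at S448, F1901. After flipping Y the toolpath is (138.0741,71.4167) → (68.4873,128.3797) → (180.0167,80.9097) → (90.1970,28.3364) → (138.0741,71.4167), returning to the start.

G21
G90
G00 X121.8018 Y234.6703
M3 S448
G1 X87.0238 Y221.6948 F1901
G1 X93.1757 Y258.3012
G1 X121.8018 Y234.6703
M5
G00 X175.8085 Y108.4196
M3 S211
G1 X173.1659 Y26.3992 F3236
G1 X139.0150 Y130.0295
G1 X31.5055 Y244.2332
M5
G00 X113.1927 Y79.8158
M3 S448
G1 X67.2822 Y65.6935 F1901
G1 X27.6163 Y92.7827
G1 X24.0641 Y140.6846
G1 X59.3006 Y173.3281
G1 X106.7920 Y166.1321
G1 X130.7762 Y124.5151
G1 X113.1927 Y79.8158
M5
G00 X68.0544 Y59.9478
M3 S211
G1 X66.7493 Y55.4081 F3236
G1 X65.4565 Y53.7869
G1 X64.1762 Y55.0839
G1 X62.9083 Y59.2994
G1 X61.6528 Y66.4331
G1 X60.4097 Y76.4853
M5
G00 X109.7362 Y23.5557
M3 S211
G1 X123.3025 Y36.1230 F3236
G1 X135.1086 Y50.4827
G1 X145.1545 Y66.6348
G1 X153.4403 Y84.5794
G1 X159.9659 Y104.3165
G1 X164.7314 Y125.8460
M5
G00 X138.0741 Y71.4167
M3 S448
G1 X68.4873 Y128.3797 F1901
G1 X180.0167 Y80.9097
G1 X90.1970 Y28.3364
G1 X138.0741 Y71.4167
M5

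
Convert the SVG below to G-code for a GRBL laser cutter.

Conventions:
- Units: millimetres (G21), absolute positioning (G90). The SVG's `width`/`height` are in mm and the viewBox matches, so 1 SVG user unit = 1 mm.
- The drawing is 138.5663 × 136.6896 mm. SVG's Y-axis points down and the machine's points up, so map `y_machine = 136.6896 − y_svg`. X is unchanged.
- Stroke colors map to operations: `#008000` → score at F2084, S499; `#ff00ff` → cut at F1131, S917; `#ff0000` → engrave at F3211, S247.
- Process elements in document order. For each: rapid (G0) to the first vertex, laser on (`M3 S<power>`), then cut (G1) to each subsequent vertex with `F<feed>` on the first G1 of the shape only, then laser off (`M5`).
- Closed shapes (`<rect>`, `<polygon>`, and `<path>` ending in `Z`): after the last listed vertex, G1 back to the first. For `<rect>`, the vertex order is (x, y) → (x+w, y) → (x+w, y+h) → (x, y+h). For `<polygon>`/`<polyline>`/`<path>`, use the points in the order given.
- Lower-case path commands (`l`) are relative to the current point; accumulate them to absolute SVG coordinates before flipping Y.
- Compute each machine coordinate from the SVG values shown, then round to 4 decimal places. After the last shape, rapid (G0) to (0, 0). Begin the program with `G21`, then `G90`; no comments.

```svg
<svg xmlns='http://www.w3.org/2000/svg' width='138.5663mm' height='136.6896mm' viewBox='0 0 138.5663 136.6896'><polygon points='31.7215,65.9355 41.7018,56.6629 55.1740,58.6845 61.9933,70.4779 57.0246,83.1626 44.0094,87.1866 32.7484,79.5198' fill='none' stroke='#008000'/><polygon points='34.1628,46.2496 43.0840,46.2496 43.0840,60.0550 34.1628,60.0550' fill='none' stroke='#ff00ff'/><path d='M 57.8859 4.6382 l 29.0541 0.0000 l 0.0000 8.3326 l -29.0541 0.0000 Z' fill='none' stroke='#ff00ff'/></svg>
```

G21
G90
G0 X31.7215 Y70.7541
M3 S499
G1 X41.7018 Y80.0267 F2084
G1 X55.1740 Y78.0051
G1 X61.9933 Y66.2117
G1 X57.0246 Y53.5270
G1 X44.0094 Y49.5030
G1 X32.7484 Y57.1698
G1 X31.7215 Y70.7541
M5
G0 X34.1628 Y90.4400
M3 S917
G1 X43.0840 Y90.4400 F1131
G1 X43.0840 Y76.6346
G1 X34.1628 Y76.6346
G1 X34.1628 Y90.4400
M5
G0 X57.8859 Y132.0514
M3 S917
G1 X86.9400 Y132.0514 F1131
G1 X86.9400 Y123.7188
G1 X57.8859 Y123.7188
G1 X57.8859 Y132.0514
M5
G0 X0.0000 Y0.0000

Since the viewBox matches the mm dimensions, user units are millimetres directly. The only transform is the Y-flip y_m = 136.6896 − y_svg.

Shape 1 is a regular polygon drawn with `<polygon>`. Its stroke #008000 means score at S499, F2084. After flipping Y the toolpath is (31.7215,70.7541) → (41.7018,80.0267) → (55.1740,78.0051) → (61.9933,66.2117) → (57.0246,53.5270) → (44.0094,49.5030) → (32.7484,57.1698) → (31.7215,70.7541), returning to the start.

Shape 2 is a rectangle drawn with `<polygon>`. Its stroke #ff00ff means cut at S917, F1131. After flipping Y the toolpath is (34.1628,90.4400) → (43.0840,90.4400) → (43.0840,76.6346) → (34.1628,76.6346) → (34.1628,90.4400), returning to the start.

Shape 3 is a rectangle drawn with `<path>`. Its stroke #ff00ff means cut at S917, F1131. After flipping Y the toolpath is (57.8859,132.0514) → (86.9400,132.0514) → (86.9400,123.7188) → (57.8859,123.7188) → (57.8859,132.0514), returning to the start.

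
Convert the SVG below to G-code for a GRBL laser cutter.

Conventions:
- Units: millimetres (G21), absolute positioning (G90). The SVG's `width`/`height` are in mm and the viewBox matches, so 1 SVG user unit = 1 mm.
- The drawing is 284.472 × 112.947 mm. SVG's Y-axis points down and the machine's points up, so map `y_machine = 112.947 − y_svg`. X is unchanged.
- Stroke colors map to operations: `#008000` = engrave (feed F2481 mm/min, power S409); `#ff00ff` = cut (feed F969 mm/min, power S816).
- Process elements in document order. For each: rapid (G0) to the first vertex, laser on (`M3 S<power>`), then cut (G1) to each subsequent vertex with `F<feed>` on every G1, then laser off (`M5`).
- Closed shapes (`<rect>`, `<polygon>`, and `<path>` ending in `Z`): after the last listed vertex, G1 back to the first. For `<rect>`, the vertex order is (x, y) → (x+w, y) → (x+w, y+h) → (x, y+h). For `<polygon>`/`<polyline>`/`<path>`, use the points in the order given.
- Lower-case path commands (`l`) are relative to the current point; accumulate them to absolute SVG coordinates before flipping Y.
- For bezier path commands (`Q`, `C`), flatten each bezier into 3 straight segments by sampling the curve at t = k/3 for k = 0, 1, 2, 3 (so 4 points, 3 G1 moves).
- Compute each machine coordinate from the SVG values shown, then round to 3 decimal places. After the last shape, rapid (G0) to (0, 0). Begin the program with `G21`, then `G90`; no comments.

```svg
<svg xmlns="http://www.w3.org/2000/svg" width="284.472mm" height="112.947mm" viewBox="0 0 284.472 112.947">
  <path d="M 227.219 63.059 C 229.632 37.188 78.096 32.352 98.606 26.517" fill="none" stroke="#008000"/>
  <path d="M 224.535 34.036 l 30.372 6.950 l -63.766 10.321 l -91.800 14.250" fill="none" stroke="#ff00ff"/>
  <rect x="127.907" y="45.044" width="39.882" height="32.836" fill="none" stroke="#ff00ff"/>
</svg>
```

G21
G90
G0 X227.219 Y49.888
M3 S409
G1 X190.390 Y69.563 F2481
G1 X123.371 Y80.112 F2481
G1 X98.606 Y86.430 F2481
M5
G0 X224.535 Y78.911
M3 S816
G1 X254.907 Y71.961 F969
G1 X191.141 Y61.640 F969
G1 X99.341 Y47.390 F969
M5
G0 X127.907 Y67.903
M3 S816
G1 X167.789 Y67.903 F969
G1 X167.789 Y35.067 F969
G1 X127.907 Y35.067 F969
G1 X127.907 Y67.903 F969
M5
G0 X0.000 Y0.000

1 u = 1 mm; y_m = 112.947 − y.

[1] `<path>` cubic bezier, #008000→engrave S409 F2481: (227.219,49.888) → (190.390,69.563) → (123.371,80.112) → (98.606,86.430)

[2] `<path>` open polyline, #ff00ff→cut S816 F969: (224.535,78.911) → (254.907,71.961) → (191.141,61.640) → (99.341,47.390)

[3] `<rect>` rectangle, #ff00ff→cut S816 F969: (127.907,67.903) → (167.789,67.903) → (167.789,35.067) → (127.907,35.067) → (127.907,67.903) (closed)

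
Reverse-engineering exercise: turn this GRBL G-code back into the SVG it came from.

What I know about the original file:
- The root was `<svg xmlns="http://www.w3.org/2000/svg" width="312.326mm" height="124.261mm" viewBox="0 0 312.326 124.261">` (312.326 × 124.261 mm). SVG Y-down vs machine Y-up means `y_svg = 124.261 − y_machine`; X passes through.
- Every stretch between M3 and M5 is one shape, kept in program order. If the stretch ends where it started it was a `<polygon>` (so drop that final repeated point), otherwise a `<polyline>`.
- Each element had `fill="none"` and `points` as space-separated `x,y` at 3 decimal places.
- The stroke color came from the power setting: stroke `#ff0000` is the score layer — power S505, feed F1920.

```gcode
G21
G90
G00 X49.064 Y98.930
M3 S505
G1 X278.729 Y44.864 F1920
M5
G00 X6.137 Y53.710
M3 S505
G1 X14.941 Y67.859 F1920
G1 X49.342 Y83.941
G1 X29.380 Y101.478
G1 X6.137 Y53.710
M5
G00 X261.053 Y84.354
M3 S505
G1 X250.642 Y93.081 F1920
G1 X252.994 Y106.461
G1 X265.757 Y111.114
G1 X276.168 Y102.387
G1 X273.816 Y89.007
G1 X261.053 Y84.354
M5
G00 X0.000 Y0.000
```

y_svg = 124.261 − y_m. Every run uses S505, so all elements get stroke `#ff0000` (score).

[1] open run; points: 49.064,25.331 278.729,79.397

[2] closed run; points: 6.137,70.551 14.941,56.402 49.342,40.320 29.380,22.783

[3] closed run; points: 261.053,39.907 250.642,31.180 252.994,17.800 265.757,13.147 276.168,21.874 273.816,35.254

<svg xmlns="http://www.w3.org/2000/svg" width="312.326mm" height="124.261mm" viewBox="0 0 312.326 124.261">
  <polyline points="49.064,25.331 278.729,79.397" fill="none" stroke="#ff0000"/>
  <polygon points="6.137,70.551 14.941,56.402 49.342,40.320 29.380,22.783" fill="none" stroke="#ff0000"/>
  <polygon points="261.053,39.907 250.642,31.180 252.994,17.800 265.757,13.147 276.168,21.874 273.816,35.254" fill="none" stroke="#ff0000"/>
</svg>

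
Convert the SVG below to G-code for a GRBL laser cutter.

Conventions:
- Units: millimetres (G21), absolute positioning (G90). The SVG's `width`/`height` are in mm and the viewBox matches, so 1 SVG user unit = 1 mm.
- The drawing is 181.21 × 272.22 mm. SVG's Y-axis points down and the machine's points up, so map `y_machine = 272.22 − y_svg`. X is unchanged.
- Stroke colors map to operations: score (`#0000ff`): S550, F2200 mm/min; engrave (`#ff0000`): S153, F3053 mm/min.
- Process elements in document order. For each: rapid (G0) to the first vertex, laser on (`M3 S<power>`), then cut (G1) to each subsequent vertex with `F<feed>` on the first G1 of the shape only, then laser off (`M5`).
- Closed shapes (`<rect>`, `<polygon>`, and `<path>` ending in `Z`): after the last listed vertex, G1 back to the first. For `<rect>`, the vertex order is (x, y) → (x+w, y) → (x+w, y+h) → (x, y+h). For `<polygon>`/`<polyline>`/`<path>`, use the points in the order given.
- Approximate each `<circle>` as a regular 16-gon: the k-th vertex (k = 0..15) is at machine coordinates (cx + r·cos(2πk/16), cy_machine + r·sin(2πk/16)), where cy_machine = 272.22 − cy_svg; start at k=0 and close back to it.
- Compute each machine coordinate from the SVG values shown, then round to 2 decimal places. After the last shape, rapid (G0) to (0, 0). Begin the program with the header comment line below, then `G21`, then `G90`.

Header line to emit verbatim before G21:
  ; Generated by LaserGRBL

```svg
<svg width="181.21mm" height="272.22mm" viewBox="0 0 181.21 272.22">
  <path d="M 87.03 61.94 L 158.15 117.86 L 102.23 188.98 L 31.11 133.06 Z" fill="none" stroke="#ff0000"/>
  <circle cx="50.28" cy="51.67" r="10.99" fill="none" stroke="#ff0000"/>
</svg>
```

1 u = 1 mm; y_m = 272.22 − y.

[1] `<path>` regular polygon, #ff0000→engrave S153 F3053: (87.03,210.28) → (158.15,154.36) → (102.23,83.24) → (31.11,139.16) → (87.03,210.28) (closed)

[2] `<circle>` circle, #ff0000→engrave S153 F3053: (61.27,220.55) → (60.43,224.76) → (58.05,228.32) → (54.49,230.70) → (50.28,231.54) → (46.07,230.70) → (42.51,228.32) → (40.13,224.76) → (39.29,220.55) → (40.13,216.34) → (42.51,212.78) → (46.07,210.40) → (50.28,209.56) → (54.49,210.40) → (58.05,212.78) → (60.43,216.34) → (61.27,220.55) (closed)

; Generated by LaserGRBL
G21
G90
G0 X87.03 Y210.28
M3 S153
G1 X158.15 Y154.36 F3053
G1 X102.23 Y83.24
G1 X31.11 Y139.16
G1 X87.03 Y210.28
M5
G0 X61.27 Y220.55
M3 S153
G1 X60.43 Y224.76 F3053
G1 X58.05 Y228.32
G1 X54.49 Y230.70
G1 X50.28 Y231.54
G1 X46.07 Y230.70
G1 X42.51 Y228.32
G1 X40.13 Y224.76
G1 X39.29 Y220.55
G1 X40.13 Y216.34
G1 X42.51 Y212.78
G1 X46.07 Y210.40
G1 X50.28 Y209.56
G1 X54.49 Y210.40
G1 X58.05 Y212.78
G1 X60.43 Y216.34
G1 X61.27 Y220.55
M5
G0 X0.00 Y0.00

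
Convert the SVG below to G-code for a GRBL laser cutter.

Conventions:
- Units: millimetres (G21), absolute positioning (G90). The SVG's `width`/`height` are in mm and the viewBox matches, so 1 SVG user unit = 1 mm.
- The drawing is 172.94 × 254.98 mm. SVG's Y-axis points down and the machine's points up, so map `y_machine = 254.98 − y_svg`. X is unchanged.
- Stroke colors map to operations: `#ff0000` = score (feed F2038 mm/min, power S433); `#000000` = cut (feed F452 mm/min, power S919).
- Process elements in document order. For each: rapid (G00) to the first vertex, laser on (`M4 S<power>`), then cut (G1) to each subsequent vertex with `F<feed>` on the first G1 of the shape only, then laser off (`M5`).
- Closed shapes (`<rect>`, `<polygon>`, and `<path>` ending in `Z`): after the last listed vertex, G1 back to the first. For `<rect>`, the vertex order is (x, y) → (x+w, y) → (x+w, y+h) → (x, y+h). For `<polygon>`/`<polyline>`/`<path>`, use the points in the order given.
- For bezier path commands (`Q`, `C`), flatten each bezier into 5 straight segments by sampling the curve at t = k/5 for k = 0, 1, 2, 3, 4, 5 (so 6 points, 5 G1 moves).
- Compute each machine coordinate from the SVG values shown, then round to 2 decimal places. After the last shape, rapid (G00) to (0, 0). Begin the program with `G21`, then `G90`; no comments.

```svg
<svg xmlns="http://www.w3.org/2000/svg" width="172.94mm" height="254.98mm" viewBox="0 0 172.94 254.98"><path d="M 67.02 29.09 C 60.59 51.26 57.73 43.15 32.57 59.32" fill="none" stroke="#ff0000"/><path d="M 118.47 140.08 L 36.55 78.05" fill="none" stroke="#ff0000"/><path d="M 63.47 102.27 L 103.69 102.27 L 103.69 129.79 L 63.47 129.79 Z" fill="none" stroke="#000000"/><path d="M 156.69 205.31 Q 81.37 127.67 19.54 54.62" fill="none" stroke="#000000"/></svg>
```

G21
G90
G00 X67.02 Y225.89
M4 S433
G1 X63.38 Y215.79 F2038
G1 X59.36 Y210.33
G1 X53.71 Y206.90
G1 X45.20 Y202.88
G1 X32.57 Y195.66
M5
G00 X118.47 Y114.90
M4 S433
G1 X36.55 Y176.93 F2038
M5
G00 X63.47 Y152.71
M4 S919
G1 X103.69 Y152.71 F452
G1 X103.69 Y125.19
G1 X63.47 Y125.19
G1 X63.47 Y152.71
M5
G00 X156.69 Y49.67
M4 S919
G1 X127.10 Y80.54 F452
G1 X98.59 Y111.05
G1 X71.16 Y141.19
G1 X44.81 Y170.96
G1 X19.54 Y200.36
M5
G00 X0.00 Y0.00

1 u = 1 mm; y_m = 254.98 − y.

[1] `<path>` cubic bezier, #ff0000→score S433 F2038: (67.02,225.89) → (63.38,215.79) → (59.36,210.33) → (53.71,206.90) → (45.20,202.88) → (32.57,195.66)

[2] `<path>` line segment, #ff0000→score S433 F2038: (118.47,114.90) → (36.55,176.93)

[3] `<path>` rectangle, #000000→cut S919 F452: (63.47,152.71) → (103.69,152.71) → (103.69,125.19) → (63.47,125.19) → (63.47,152.71) (closed)

[4] `<path>` quadratic bezier, #000000→cut S919 F452: (156.69,49.67) → (127.10,80.54) → (98.59,111.05) → (71.16,141.19) → (44.81,170.96) → (19.54,200.36)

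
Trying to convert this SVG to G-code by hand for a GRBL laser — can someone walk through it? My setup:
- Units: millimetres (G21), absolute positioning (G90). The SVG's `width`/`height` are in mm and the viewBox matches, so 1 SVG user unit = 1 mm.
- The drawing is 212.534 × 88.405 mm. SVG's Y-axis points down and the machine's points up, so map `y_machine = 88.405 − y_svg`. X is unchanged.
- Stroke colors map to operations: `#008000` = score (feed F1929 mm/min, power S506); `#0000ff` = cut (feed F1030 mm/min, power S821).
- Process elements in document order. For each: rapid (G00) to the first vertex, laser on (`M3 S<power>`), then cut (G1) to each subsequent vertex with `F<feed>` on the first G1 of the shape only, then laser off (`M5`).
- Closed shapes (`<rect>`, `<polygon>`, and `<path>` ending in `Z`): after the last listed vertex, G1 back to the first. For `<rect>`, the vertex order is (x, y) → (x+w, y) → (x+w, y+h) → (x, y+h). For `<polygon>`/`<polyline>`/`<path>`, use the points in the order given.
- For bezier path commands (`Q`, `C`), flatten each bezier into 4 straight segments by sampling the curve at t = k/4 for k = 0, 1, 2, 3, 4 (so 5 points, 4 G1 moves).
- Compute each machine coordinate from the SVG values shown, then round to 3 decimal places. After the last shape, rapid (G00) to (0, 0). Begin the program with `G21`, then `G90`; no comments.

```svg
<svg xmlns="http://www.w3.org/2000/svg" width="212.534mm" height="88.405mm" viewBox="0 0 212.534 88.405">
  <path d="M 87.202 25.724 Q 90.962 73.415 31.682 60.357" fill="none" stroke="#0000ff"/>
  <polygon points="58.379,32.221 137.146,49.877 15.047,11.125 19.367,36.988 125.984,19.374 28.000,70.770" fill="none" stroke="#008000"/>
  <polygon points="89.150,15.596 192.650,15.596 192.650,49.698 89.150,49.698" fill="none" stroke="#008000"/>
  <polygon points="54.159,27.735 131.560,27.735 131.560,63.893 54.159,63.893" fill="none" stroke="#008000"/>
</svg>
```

G21
G90
G00 X87.202 Y62.681
M3 S821
G1 X85.142 Y42.632 F1030
G1 X75.202 Y30.177
G1 X57.382 Y25.316
G1 X31.682 Y28.048
M5
G00 X58.379 Y56.184
M3 S506
G1 X137.146 Y38.528 F1929
G1 X15.047 Y77.280
G1 X19.367 Y51.417
G1 X125.984 Y69.031
G1 X28.000 Y17.635
G1 X58.379 Y56.184
M5
G00 X89.150 Y72.809
M3 S506
G1 X192.650 Y72.809 F1929
G1 X192.650 Y38.707
G1 X89.150 Y38.707
G1 X89.150 Y72.809
M5
G00 X54.159 Y60.670
M3 S506
G1 X131.560 Y60.670 F1929
G1 X131.560 Y24.512
G1 X54.159 Y24.512
G1 X54.159 Y60.670
M5
G00 X0.000 Y0.000

1 u = 1 mm; y_m = 88.405 − y.

[1] `<path>` quadratic bezier, #0000ff→cut S821 F1030: (87.202,62.681) → (85.142,42.632) → (75.202,30.177) → (57.382,25.316) → (31.682,28.048)

[2] `<polygon>` closed polygon, #008000→score S506 F1929: (58.379,56.184) → (137.146,38.528) → (15.047,77.280) → (19.367,51.417) → (125.984,69.031) → (28.000,17.635) → (58.379,56.184) (closed)

[3] `<polygon>` rectangle, #008000→score S506 F1929: (89.150,72.809) → (192.650,72.809) → (192.650,38.707) → (89.150,38.707) → (89.150,72.809) (closed)

[4] `<polygon>` rectangle, #008000→score S506 F1929: (54.159,60.670) → (131.560,60.670) → (131.560,24.512) → (54.159,24.512) → (54.159,60.670) (closed)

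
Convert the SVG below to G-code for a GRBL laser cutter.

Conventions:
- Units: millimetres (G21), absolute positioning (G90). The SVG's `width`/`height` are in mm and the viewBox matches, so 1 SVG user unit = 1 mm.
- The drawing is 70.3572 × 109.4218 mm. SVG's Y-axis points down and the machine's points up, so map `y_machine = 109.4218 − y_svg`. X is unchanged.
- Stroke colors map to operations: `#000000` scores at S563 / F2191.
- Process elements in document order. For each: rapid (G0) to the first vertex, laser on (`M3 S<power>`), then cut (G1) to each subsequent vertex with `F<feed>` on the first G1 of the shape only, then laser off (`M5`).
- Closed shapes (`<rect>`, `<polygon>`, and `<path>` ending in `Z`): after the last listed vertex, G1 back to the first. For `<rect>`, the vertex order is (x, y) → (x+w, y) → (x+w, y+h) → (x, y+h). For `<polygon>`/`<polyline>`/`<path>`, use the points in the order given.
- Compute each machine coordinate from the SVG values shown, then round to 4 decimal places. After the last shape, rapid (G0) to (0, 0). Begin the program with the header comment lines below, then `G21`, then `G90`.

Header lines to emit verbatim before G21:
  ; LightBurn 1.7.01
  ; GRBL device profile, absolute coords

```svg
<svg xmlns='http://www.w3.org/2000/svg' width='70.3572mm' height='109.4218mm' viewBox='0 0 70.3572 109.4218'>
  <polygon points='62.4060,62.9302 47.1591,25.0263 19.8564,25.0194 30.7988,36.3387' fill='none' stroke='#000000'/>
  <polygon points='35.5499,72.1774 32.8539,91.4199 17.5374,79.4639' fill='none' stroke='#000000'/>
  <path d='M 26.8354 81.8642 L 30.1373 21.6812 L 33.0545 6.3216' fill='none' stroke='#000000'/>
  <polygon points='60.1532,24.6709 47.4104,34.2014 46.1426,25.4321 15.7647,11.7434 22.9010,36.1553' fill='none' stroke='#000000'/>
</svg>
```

viewBox `0 0 70.3572 109.4218` with mm width/height → 1 unit = 1 mm. Flip: y_m = 109.4218 − y_svg.

**Shape 1** — `<polygon>` closed polygon, stroke `#000000` → score (S563, F2191). Machine vertices: (62.4060,46.4916) → (47.1591,84.3955) → (19.8564,84.4024) → (30.7988,73.0831) → (62.4060,46.4916). Closed: final G1 returns to the first vertex.

**Shape 2** — `<polygon>` regular polygon, stroke `#000000` → score (S563, F2191). Machine vertices: (35.5499,37.2444) → (32.8539,18.0019) → (17.5374,29.9579) → (35.5499,37.2444). Closed: final G1 returns to the first vertex.

**Shape 3** — `<path>` open polyline, stroke `#000000` → score (S563, F2191). Machine vertices: (26.8354,27.5576) → (30.1373,87.7406) → (33.0545,103.1002). Open path.

**Shape 4** — `<polygon>` closed polygon, stroke `#000000` → score (S563, F2191). Machine vertices: (60.1532,84.7509) → (47.4104,75.2204) → (46.1426,83.9897) → (15.7647,97.6784) → (22.9010,73.2665) → (60.1532,84.7509). Closed: final G1 returns to the first vertex.

; LightBurn 1.7.01
; GRBL device profile, absolute coords
G21
G90
G0 X62.4060 Y46.4916
M3 S563
G1 X47.1591 Y84.3955 F2191
G1 X19.8564 Y84.4024
G1 X30.7988 Y73.0831
G1 X62.4060 Y46.4916
M5
G0 X35.5499 Y37.2444
M3 S563
G1 X32.8539 Y18.0019 F2191
G1 X17.5374 Y29.9579
G1 X35.5499 Y37.2444
M5
G0 X26.8354 Y27.5576
M3 S563
G1 X30.1373 Y87.7406 F2191
G1 X33.0545 Y103.1002
M5
G0 X60.1532 Y84.7509
M3 S563
G1 X47.4104 Y75.2204 F2191
G1 X46.1426 Y83.9897
G1 X15.7647 Y97.6784
G1 X22.9010 Y73.2665
G1 X60.1532 Y84.7509
M5
G0 X0.0000 Y0.0000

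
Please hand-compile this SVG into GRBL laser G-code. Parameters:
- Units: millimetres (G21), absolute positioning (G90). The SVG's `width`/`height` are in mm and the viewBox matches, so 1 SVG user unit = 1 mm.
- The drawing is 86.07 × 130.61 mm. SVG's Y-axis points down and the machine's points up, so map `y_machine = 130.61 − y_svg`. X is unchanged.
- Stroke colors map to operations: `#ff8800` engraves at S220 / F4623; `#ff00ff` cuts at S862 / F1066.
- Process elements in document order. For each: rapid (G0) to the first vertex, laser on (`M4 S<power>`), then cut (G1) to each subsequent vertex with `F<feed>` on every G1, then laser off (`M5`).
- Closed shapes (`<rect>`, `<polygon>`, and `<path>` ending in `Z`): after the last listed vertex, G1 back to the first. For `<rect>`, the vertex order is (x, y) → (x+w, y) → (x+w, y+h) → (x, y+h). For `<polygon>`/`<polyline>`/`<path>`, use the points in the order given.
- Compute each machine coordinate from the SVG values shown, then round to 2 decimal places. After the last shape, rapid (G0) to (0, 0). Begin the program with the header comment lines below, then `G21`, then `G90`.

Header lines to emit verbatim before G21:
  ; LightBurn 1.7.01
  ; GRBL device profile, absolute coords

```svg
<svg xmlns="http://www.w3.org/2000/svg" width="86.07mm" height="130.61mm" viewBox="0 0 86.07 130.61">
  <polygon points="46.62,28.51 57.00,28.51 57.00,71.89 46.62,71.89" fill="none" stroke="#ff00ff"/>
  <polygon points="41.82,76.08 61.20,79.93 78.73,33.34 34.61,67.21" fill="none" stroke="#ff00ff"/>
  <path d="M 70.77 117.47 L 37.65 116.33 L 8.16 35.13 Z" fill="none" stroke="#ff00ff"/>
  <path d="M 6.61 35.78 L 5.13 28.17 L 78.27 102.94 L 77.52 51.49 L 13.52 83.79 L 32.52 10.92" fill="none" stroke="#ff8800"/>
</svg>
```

1 u = 1 mm; y_m = 130.61 − y.

[1] `<polygon>` rectangle, #ff00ff→cut S862 F1066: (46.62,102.10) → (57.00,102.10) → (57.00,58.72) → (46.62,58.72) → (46.62,102.10) (closed)

[2] `<polygon>` closed polygon, #ff00ff→cut S862 F1066: (41.82,54.53) → (61.20,50.68) → (78.73,97.27) → (34.61,63.40) → (41.82,54.53) (closed)

[3] `<path>` closed polygon, #ff00ff→cut S862 F1066: (70.77,13.14) → (37.65,14.28) → (8.16,95.48) → (70.77,13.14) (closed)

[4] `<path>` open polyline, #ff8800→engrave S220 F4623: (6.61,94.83) → (5.13,102.44) → (78.27,27.67) → (77.52,79.12) → (13.52,46.82) → (32.52,119.69)

; LightBurn 1.7.01
; GRBL device profile, absolute coords
G21
G90
G0 X46.62 Y102.10
M4 S862
G1 X57.00 Y102.10 F1066
G1 X57.00 Y58.72 F1066
G1 X46.62 Y58.72 F1066
G1 X46.62 Y102.10 F1066
M5
G0 X41.82 Y54.53
M4 S862
G1 X61.20 Y50.68 F1066
G1 X78.73 Y97.27 F1066
G1 X34.61 Y63.40 F1066
G1 X41.82 Y54.53 F1066
M5
G0 X70.77 Y13.14
M4 S862
G1 X37.65 Y14.28 F1066
G1 X8.16 Y95.48 F1066
G1 X70.77 Y13.14 F1066
M5
G0 X6.61 Y94.83
M4 S220
G1 X5.13 Y102.44 F4623
G1 X78.27 Y27.67 F4623
G1 X77.52 Y79.12 F4623
G1 X13.52 Y46.82 F4623
G1 X32.52 Y119.69 F4623
M5
G0 X0.00 Y0.00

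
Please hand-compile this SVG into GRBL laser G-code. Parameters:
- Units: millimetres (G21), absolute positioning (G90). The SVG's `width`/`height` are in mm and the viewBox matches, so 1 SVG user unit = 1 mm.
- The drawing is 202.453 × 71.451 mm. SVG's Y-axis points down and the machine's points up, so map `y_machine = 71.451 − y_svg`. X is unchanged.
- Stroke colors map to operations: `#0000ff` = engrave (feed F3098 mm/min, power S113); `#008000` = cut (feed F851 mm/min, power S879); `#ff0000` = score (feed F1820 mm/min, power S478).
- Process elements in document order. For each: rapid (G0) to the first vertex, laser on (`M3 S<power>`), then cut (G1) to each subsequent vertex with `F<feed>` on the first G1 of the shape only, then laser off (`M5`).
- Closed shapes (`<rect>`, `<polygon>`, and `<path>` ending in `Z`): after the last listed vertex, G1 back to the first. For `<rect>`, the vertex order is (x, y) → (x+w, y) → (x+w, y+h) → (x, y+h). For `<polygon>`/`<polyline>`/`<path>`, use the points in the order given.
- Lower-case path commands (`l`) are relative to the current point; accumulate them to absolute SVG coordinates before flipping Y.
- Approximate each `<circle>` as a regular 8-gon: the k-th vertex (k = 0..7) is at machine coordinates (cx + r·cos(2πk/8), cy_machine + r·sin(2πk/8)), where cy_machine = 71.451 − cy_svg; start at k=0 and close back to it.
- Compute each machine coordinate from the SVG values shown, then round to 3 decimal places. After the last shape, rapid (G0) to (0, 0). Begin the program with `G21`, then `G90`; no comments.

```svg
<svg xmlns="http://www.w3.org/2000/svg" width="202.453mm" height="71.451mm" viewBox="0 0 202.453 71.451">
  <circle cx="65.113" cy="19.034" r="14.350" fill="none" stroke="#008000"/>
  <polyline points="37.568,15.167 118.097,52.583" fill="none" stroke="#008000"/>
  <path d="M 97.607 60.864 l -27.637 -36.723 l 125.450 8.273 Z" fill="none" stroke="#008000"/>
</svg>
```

Since the viewBox matches the mm dimensions, user units are millimetres directly. The only transform is the Y-flip y_m = 71.451 − y_svg.

Shape 1 is a circle drawn with `<circle>`. Its stroke #008000 means cut at S879, F851. After flipping Y the toolpath is (79.463,52.417) → (75.260,62.564) → (65.113,66.767) → (54.966,62.564) → (50.763,52.417) → (54.966,42.270) → (65.113,38.067) → (75.260,42.270) → (79.463,52.417), returning to the start.

Shape 2 is a line segment drawn with `<polyline>`. Its stroke #008000 means cut at S879, F851. After flipping Y the toolpath is (37.568,56.284) → (118.097,18.868).

Shape 3 is a closed polygon drawn with `<path>`. Its stroke #008000 means cut at S879, F851. After flipping Y the toolpath is (97.607,10.587) → (69.970,47.310) → (195.420,39.037) → (97.607,10.587), returning to the start.

G21
G90
G0 X79.463 Y52.417
M3 S879
G1 X75.260 Y62.564 F851
G1 X65.113 Y66.767
G1 X54.966 Y62.564
G1 X50.763 Y52.417
G1 X54.966 Y42.270
G1 X65.113 Y38.067
G1 X75.260 Y42.270
G1 X79.463 Y52.417
M5
G0 X37.568 Y56.284
M3 S879
G1 X118.097 Y18.868 F851
M5
G0 X97.607 Y10.587
M3 S879
G1 X69.970 Y47.310 F851
G1 X195.420 Y39.037
G1 X97.607 Y10.587
M5
G0 X0.000 Y0.000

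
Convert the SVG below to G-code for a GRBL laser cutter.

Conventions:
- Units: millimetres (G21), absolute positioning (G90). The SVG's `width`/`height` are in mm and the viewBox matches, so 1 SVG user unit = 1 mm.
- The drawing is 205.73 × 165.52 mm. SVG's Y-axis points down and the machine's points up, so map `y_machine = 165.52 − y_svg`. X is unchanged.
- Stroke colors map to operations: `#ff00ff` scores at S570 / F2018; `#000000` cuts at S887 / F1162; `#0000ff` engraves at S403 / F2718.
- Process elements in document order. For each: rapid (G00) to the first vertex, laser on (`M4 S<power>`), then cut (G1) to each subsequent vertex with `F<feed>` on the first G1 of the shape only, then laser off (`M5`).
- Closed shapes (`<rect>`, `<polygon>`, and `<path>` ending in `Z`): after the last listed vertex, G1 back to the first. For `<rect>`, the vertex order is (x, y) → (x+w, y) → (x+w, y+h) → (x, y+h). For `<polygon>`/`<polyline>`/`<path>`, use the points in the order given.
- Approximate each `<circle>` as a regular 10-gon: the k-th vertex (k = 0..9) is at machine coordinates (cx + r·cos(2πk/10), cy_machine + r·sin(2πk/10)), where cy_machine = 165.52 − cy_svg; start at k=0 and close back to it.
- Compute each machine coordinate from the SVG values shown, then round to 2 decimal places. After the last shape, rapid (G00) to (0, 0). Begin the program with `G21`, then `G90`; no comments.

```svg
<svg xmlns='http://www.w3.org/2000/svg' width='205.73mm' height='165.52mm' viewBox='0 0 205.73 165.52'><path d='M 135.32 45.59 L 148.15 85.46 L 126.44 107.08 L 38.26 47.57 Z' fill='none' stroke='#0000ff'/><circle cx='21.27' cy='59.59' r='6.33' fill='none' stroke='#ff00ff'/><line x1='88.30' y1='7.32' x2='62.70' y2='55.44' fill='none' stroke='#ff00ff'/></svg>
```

G21
G90
G00 X135.32 Y119.93
M4 S403
G1 X148.15 Y80.06 F2718
G1 X126.44 Y58.44
G1 X38.26 Y117.95
G1 X135.32 Y119.93
M5
G00 X27.60 Y105.93
M4 S570
G1 X26.39 Y109.65 F2018
G1 X23.23 Y111.95
G1 X19.31 Y111.95
G1 X16.15 Y109.65
G1 X14.94 Y105.93
G1 X16.15 Y102.21
G1 X19.31 Y99.91
G1 X23.23 Y99.91
G1 X26.39 Y102.21
G1 X27.60 Y105.93
M5
G00 X88.30 Y158.20
M4 S570
G1 X62.70 Y110.08 F2018
M5
G00 X0.00 Y0.00

Since the viewBox matches the mm dimensions, user units are millimetres directly. The only transform is the Y-flip y_m = 165.52 − y_svg.

Shape 1 is a closed polygon drawn with `<path>`. Its stroke #0000ff means engrave at S403, F2718. After flipping Y the toolpath is (135.32,119.93) → (148.15,80.06) → (126.44,58.44) → (38.26,117.95) → (135.32,119.93), returning to the start.

Shape 2 is a circle drawn with `<circle>`. Its stroke #ff00ff means score at S570, F2018. After flipping Y the toolpath is (27.60,105.93) → (26.39,109.65) → (23.23,111.95) → (19.31,111.95) → (16.15,109.65) → (14.94,105.93) → (16.15,102.21) → (19.31,99.91) → (23.23,99.91) → (26.39,102.21) → (27.60,105.93), returning to the start.

Shape 3 is a line segment drawn with `<line>`. Its stroke #ff00ff means score at S570, F2018. After flipping Y the toolpath is (88.30,158.20) → (62.70,110.08).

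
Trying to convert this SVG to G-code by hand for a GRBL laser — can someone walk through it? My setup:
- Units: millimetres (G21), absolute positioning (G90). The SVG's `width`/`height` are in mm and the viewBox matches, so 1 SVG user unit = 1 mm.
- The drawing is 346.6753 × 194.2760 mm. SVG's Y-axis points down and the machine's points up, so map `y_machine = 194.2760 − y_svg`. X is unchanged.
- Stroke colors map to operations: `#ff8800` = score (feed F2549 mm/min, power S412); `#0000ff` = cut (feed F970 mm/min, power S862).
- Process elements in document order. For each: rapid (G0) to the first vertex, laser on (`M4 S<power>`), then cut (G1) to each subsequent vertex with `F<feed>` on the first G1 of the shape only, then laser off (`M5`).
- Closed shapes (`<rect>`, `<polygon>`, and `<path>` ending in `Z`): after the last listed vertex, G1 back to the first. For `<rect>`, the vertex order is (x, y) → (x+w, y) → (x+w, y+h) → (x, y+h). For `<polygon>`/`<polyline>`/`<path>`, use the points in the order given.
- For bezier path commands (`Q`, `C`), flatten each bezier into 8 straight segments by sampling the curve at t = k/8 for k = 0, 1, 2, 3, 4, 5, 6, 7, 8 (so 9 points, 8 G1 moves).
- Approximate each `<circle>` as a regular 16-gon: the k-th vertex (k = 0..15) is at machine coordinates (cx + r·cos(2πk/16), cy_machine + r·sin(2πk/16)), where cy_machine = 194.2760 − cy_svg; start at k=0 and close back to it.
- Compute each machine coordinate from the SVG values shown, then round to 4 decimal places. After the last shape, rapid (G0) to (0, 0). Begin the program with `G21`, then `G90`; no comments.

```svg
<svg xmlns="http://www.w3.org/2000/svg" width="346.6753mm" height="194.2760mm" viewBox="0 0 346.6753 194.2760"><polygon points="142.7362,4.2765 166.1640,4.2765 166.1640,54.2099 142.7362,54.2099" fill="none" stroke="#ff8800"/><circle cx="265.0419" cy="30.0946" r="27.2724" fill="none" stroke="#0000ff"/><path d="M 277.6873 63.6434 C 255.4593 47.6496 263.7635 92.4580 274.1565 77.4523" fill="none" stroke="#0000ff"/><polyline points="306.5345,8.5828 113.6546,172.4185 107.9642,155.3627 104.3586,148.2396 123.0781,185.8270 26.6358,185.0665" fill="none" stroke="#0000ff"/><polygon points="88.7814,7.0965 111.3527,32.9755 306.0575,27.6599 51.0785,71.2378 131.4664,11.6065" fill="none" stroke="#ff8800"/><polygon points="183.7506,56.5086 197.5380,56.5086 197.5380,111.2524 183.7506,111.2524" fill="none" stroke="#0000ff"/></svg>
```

G21
G90
G0 X142.7362 Y189.9995
M4 S412
G1 X166.1640 Y189.9995 F2549
G1 X166.1640 Y140.0661
G1 X142.7362 Y140.0661
G1 X142.7362 Y189.9995
M5
G0 X292.3143 Y164.1814
M4 S862
G1 X290.2383 Y174.6181 F970
G1 X284.3264 Y183.4659
G1 X275.4786 Y189.3778
G1 X265.0419 Y191.4538
G1 X254.6052 Y189.3778
G1 X245.7574 Y183.4659
G1 X239.8455 Y174.6181
G1 X237.7695 Y164.1814
G1 X239.8455 Y153.7447
G1 X245.7574 Y144.8969
G1 X254.6052 Y138.9850
G1 X265.0419 Y136.9090
G1 X275.4786 Y138.9850
G1 X284.3264 Y144.8969
G1 X290.2383 Y153.7447
G1 X292.3143 Y164.1814
M5
G0 X277.6873 Y130.6326
M4 S862
G1 X270.7274 Y134.0158 F970
G1 X266.2967 Y133.1122
G1 X264.0616 Y129.3353
G1 X263.6890 Y124.0987
G1 X264.8455 Y118.8157
G1 X267.1978 Y114.8999
G1 X270.4126 Y113.7648
G1 X274.1565 Y116.8237
M5
G0 X306.5345 Y185.6932
M4 S862
G1 X113.6546 Y21.8575 F970
G1 X107.9642 Y38.9133
G1 X104.3586 Y46.0364
G1 X123.0781 Y8.4490
G1 X26.6358 Y9.2095
M5
G0 X88.7814 Y187.1795
M4 S412
G1 X111.3527 Y161.3005 F2549
G1 X306.0575 Y166.6161
G1 X51.0785 Y123.0382
G1 X131.4664 Y182.6695
G1 X88.7814 Y187.1795
M5
G0 X183.7506 Y137.7674
M4 S862
G1 X197.5380 Y137.7674 F970
G1 X197.5380 Y83.0236
G1 X183.7506 Y83.0236
G1 X183.7506 Y137.7674
M5
G0 X0.0000 Y0.0000

viewBox `0 0 346.6753 194.2760` with mm width/height → 1 unit = 1 mm. Flip: y_m = 194.2760 − y_svg.

**Shape 1** — `<polygon>` rectangle, stroke `#ff8800` → score (S412, F2549). Machine vertices: (142.7362,189.9995) → (166.1640,189.9995) → (166.1640,140.0661) → (142.7362,140.0661) → (142.7362,189.9995). Closed: final G1 returns to the first vertex.

**Shape 2** — `<circle>` circle, stroke `#0000ff` → cut (S862, F970). Machine vertices: (292.3143,164.1814) → (290.2383,174.6181) → (284.3264,183.4659) → (275.4786,189.3778) → (265.0419,191.4538) → (254.6052,189.3778) → (245.7574,183.4659) → (239.8455,174.6181) → (237.7695,164.1814) → (239.8455,153.7447) → (245.7574,144.8969) → (254.6052,138.9850) → (265.0419,136.9090) → (275.4786,138.9850) → (284.3264,144.8969) → (290.2383,153.7447) → (292.3143,164.1814). Closed: final G1 returns to the first vertex.

**Shape 3** — `<path>` cubic bezier, stroke `#0000ff` → cut (S862, F970). Control points (SVG): P0=(277.6873,63.6434), P1=(255.4593,47.6496), P2=(263.7635,92.4580), P3=(274.1565,77.4523); sampled at t=k/8. Machine vertices: (277.6873,130.6326) → (270.7274,134.0158) → (266.2967,133.1122) → (264.0616,129.3353) → (263.6890,124.0987) → (264.8455,118.8157) → (267.1978,114.8999) → (270.4126,113.7648) → (274.1565,116.8237). Open path.

**Shape 4** — `<polyline>` open polyline, stroke `#0000ff` → cut (S862, F970). Machine vertices: (306.5345,185.6932) → (113.6546,21.8575) → (107.9642,38.9133) → (104.3586,46.0364) → (123.0781,8.4490) → (26.6358,9.2095). Open path.

**Shape 5** — `<polygon>` closed polygon, stroke `#ff8800` → score (S412, F2549). Machine vertices: (88.7814,187.1795) → (111.3527,161.3005) → (306.0575,166.6161) → (51.0785,123.0382) → (131.4664,182.6695) → (88.7814,187.1795). Closed: final G1 returns to the first vertex.

**Shape 6** — `<polygon>` rectangle, stroke `#0000ff` → cut (S862, F970). Machine vertices: (183.7506,137.7674) → (197.5380,137.7674) → (197.5380,83.0236) → (183.7506,83.0236) → (183.7506,137.7674). Closed: final G1 returns to the first vertex.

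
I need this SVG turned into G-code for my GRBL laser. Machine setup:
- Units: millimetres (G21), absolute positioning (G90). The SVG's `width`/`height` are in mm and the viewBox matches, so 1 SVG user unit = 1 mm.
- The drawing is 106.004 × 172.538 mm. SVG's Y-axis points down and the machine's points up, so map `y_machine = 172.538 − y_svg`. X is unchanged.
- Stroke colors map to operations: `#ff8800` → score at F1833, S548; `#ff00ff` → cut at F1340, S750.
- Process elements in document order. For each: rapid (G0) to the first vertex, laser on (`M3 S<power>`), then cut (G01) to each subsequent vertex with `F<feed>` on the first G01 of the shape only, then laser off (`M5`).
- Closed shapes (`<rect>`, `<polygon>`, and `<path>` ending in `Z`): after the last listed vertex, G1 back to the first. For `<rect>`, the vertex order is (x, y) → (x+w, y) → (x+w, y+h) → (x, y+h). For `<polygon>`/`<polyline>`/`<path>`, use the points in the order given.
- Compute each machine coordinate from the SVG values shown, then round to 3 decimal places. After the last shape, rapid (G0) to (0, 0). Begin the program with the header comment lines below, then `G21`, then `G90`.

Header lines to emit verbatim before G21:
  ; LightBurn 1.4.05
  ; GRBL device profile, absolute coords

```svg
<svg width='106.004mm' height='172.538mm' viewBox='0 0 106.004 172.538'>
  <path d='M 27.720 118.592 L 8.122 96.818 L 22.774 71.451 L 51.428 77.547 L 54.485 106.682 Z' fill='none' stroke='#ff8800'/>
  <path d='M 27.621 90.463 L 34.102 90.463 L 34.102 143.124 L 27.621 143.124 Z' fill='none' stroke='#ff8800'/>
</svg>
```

viewBox `0 0 106.004 172.538` with mm width/height → 1 unit = 1 mm. Flip: y_m = 172.538 − y_svg.

**Shape 1** — `<path>` regular polygon, stroke `#ff8800` → score (S548, F1833). Machine vertices: (27.720,53.946) → (8.122,75.720) → (22.774,101.087) → (51.428,94.991) → (54.485,65.856) → (27.720,53.946). Closed: final G1 returns to the first vertex.

**Shape 2** — `<path>` rectangle, stroke `#ff8800` → score (S548, F1833). Machine vertices: (27.621,82.075) → (34.102,82.075) → (34.102,29.414) → (27.621,29.414) → (27.621,82.075). Closed: final G1 returns to the first vertex.

; LightBurn 1.4.05
; GRBL device profile, absolute coords
G21
G90
G0 X27.720 Y53.946
M3 S548
G01 X8.122 Y75.720 F1833
G01 X22.774 Y101.087
G01 X51.428 Y94.991
G01 X54.485 Y65.856
G01 X27.720 Y53.946
M5
G0 X27.621 Y82.075
M3 S548
G01 X34.102 Y82.075 F1833
G01 X34.102 Y29.414
G01 X27.621 Y29.414
G01 X27.621 Y82.075
M5
G0 X0.000 Y0.000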